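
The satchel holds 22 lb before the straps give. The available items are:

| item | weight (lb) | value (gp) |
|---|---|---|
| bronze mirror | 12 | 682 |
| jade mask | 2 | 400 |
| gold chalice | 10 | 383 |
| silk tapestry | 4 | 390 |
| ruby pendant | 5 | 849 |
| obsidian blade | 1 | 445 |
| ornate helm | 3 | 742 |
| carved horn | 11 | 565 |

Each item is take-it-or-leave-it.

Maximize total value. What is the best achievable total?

3001

Taking the top-ratio items first gives jade mask + silk tapestry + ruby pendant + obsidian blade + ornate helm for 2826 (15 lb).
Dropping silk tapestry frees 4 lb; slotting in carved horn (11 lb) lifts the total to 3001 at 22 lb.
An exhaustive check of the 256 subsets confirms 3001.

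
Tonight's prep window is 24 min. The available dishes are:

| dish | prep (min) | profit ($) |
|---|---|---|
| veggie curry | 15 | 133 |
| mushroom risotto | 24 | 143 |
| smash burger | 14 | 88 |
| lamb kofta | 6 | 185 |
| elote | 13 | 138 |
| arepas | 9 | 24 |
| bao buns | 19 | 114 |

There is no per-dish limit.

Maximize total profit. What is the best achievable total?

740

Ranking by ratio (profit/min): lamb kofta 30.83, elote 10.62, veggie curry 8.87.
Taking 4×lamb kofta: 24 min used, 740 in profit.
Every other selection either busts 24 min or fails to beat 740.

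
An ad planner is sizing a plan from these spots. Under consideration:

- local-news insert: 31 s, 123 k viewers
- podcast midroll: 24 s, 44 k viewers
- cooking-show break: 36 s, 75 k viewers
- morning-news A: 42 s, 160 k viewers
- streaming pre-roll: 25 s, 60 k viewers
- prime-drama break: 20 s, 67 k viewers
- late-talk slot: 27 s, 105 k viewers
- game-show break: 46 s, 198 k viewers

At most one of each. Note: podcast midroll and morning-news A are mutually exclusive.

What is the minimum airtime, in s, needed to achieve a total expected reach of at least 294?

Minimise s subject to total expected reach ≥ 294.
Taking late-talk slot + game-show break gives 303 (≥ 294) for 73 s.
Any bundle with less than 73 s falls short of 294.

73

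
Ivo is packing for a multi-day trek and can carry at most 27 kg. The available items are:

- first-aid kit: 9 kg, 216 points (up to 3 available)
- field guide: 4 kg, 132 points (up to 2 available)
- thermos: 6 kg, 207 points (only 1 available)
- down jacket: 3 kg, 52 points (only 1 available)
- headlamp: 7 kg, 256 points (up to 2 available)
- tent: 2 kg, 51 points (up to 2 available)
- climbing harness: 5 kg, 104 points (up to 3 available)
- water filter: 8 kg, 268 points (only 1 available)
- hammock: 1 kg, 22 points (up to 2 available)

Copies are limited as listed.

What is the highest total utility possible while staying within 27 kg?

934

Ranking by ratio (utility/kg): headlamp 36.57, thermos 34.50, water filter 33.50.
Taking the top-ratio items first gives field guide + thermos + 2×headlamp + tent + hammock for 924 (27 kg).
The 8 kg tied up in thermos and tent is better spent on water filter — total rises to 934 (27 kg).
Every other selection either busts 27 kg or exceeds an availability limit or fails to beat 934.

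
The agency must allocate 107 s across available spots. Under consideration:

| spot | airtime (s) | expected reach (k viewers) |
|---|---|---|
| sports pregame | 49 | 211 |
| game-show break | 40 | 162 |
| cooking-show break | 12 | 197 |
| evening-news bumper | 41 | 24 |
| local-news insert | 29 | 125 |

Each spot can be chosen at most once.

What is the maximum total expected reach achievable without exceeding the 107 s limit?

570

A density-first pass picks sports pregame + cooking-show break + local-news insert — 533 at 90 s.
Replace local-news insert with game-show break: the trade gains 37 net, giving 570 at 101 s.
Runner-up sports pregame + cooking-show break + local-news insert tops out at 533.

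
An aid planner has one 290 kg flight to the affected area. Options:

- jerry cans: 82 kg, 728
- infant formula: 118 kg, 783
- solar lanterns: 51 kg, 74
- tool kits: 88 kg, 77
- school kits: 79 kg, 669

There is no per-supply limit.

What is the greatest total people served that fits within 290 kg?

2239

By people served per kg: jerry cans 8.88, school kits 8.47, infant formula 6.64, solar lanterns 1.45 lead.
Taking the top-ratio supplies first gives 3×jerry cans for 2184 (246 kg).
The 82 kg tied up in jerry cans is better spent on infant formula — total rises to 2239 (282 kg).
The spare 8 kg is too small for any remaining supply, and no exchange beats 2239.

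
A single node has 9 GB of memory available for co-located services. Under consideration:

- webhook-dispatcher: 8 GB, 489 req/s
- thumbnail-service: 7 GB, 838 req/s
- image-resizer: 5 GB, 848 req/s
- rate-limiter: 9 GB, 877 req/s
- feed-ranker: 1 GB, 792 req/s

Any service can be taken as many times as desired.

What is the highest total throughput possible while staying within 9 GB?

Taking 9×feed-ranker: 9 GB used, 7128 in throughput.
That's the maximum — no swap from here does better than 7128.

7128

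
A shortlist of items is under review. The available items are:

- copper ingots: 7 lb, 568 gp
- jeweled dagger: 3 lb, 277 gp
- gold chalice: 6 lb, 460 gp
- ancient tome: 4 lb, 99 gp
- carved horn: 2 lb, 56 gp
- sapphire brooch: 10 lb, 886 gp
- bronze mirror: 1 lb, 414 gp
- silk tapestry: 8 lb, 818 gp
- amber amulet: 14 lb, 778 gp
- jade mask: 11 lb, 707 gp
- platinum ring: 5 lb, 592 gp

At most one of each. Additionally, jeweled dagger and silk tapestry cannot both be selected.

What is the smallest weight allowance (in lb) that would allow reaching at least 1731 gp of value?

Need the lightest bundle worth ≥ 1731.
Taking bronze mirror + silk tapestry + platinum ring gives 1824 (≥ 1731) for 14 lb.
Below 14 lb the best achievable stays under 1731.

14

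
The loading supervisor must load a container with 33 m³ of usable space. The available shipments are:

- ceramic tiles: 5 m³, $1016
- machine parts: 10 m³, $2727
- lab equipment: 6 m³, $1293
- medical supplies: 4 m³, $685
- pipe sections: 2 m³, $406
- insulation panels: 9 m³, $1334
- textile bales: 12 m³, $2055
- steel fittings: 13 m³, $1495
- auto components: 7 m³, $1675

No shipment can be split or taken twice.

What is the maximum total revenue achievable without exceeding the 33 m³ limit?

7396

By revenue per m³: machine parts 272.70, auto components 239.29, lab equipment 215.50, ceramic tiles 203.20 lead.
Filling by ratio: ceramic tiles + machine parts + lab equipment + pipe sections + auto components for 7117, with 3 m³ left unused.
Dropping pipe sections frees 2 m³; slotting in medical supplies (4 m³) lifts the total to 7396 at 32 m³.
That's the maximum — no swap from here does better than 7396.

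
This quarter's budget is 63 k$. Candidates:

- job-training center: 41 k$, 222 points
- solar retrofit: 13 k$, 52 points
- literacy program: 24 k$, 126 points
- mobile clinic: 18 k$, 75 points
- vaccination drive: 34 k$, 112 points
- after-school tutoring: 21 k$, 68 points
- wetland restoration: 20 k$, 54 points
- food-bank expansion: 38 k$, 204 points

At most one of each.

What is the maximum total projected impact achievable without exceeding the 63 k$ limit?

330

The ratio heuristic lands on job-training center + mobile clinic (297) but leaves 4 k$ idle.
Replace job-training center and mobile clinic with literacy program + food-bank expansion: the trade gains 33 net, giving 330 at 62 k$.
Runner-up job-training center + mobile clinic tops out at 297.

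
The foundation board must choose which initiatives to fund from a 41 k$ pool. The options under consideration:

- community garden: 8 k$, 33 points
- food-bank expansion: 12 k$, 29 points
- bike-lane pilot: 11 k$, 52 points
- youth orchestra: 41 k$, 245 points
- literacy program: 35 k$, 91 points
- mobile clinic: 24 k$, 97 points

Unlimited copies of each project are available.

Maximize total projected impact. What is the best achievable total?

245

Best packing: youth orchestra — 41 k$, 245 total.
No other feasible combination exceeds 245.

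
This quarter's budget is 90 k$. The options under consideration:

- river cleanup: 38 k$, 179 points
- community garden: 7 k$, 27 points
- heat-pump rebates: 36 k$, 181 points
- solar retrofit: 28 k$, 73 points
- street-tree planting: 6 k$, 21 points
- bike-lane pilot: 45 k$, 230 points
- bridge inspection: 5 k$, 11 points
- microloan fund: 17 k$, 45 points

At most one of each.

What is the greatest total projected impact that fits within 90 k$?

438

By projected impact per k$: bike-lane pilot 5.11, heat-pump rebates 5.03, river cleanup 4.71 lead.
Community garden + heat-pump rebates + bike-lane pilot uses 88 of the 90 k$ and totals 438.
Runner-up river cleanup + community garden + bike-lane pilot tops out at 436.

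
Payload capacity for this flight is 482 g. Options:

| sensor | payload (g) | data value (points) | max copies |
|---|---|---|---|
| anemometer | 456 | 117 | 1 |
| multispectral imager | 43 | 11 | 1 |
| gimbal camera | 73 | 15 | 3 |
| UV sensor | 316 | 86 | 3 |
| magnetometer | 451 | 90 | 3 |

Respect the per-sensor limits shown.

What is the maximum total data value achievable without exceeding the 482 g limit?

117

Density check — UV sensor 0.27, anemometer 0.26, multispectral imager 0.26, gimbal camera 0.21 are the best per g.
Taking the top-ratio sensors first gives multispectral imager + gimbal camera + UV sensor for 112 (432 g).
Replace multispectral imager and gimbal camera and UV sensor with anemometer: the trade gains 5 net, giving 117 at 456 g.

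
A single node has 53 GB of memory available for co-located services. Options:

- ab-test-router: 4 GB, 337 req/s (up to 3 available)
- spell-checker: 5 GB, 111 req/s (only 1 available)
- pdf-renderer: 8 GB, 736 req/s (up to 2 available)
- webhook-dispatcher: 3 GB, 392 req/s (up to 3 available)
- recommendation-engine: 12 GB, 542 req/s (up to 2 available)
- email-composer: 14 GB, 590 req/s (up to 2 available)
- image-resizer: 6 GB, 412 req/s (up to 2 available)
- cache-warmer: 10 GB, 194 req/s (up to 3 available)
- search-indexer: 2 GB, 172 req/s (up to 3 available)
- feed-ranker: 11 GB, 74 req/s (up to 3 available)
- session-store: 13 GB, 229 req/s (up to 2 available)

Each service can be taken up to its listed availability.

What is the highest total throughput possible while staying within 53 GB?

4827

A density-first pass picks 3×ab-test-router + 2×pdf-renderer + 3×webhook-dispatcher + image-resizer + 3×search-indexer — 4587 at 49 GB.
The 2 GB tied up in search-indexer is better spent on image-resizer — total rises to 4827 (53 GB).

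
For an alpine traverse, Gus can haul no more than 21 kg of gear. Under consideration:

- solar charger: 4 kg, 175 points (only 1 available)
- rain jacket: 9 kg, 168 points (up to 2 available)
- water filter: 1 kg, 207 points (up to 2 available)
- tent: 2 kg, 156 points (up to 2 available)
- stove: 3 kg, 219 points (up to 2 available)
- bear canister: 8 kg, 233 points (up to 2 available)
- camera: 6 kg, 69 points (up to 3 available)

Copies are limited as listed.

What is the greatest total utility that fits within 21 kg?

1397

Filling by ratio: solar charger + 2×water filter + 2×tent + 2×stove for 1339, with 5 kg left unused.
Replace solar charger with bear canister: the trade gains 58 net, giving 1397 at 20 kg.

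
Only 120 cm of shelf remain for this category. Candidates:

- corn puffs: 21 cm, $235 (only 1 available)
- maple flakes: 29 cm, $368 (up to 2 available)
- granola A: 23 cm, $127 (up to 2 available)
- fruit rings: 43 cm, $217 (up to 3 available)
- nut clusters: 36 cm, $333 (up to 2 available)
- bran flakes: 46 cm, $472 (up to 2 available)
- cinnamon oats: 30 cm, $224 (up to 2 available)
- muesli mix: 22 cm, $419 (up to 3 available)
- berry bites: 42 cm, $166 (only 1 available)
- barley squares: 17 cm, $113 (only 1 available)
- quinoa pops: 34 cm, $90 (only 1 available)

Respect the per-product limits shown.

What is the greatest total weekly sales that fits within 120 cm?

1860

The ratio ordering already packs tightly: corn puffs + maple flakes + 3×muesli mix, 116 cm, 1860.
No other feasible combination exceeds 1860.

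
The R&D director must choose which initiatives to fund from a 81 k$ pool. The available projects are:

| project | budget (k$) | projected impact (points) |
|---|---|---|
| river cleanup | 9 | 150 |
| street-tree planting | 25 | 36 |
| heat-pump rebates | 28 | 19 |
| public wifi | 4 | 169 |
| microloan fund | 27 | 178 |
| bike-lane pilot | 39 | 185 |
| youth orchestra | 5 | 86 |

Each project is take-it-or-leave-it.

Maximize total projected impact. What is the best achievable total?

Filling by ratio: river cleanup + street-tree planting + public wifi + microloan fund + youth orchestra for 619, with 11 k$ left unused.
Dropping street-tree planting and youth orchestra frees 30 k$; slotting in bike-lane pilot (39 k$) lifts the total to 682 at 79 k$.

682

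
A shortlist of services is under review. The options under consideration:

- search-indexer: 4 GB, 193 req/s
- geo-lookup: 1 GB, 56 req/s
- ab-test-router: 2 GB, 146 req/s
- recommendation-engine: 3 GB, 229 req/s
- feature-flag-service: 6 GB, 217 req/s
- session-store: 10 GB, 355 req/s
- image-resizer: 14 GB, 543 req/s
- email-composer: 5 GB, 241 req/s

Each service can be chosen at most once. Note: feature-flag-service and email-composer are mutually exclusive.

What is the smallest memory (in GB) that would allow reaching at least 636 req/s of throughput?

11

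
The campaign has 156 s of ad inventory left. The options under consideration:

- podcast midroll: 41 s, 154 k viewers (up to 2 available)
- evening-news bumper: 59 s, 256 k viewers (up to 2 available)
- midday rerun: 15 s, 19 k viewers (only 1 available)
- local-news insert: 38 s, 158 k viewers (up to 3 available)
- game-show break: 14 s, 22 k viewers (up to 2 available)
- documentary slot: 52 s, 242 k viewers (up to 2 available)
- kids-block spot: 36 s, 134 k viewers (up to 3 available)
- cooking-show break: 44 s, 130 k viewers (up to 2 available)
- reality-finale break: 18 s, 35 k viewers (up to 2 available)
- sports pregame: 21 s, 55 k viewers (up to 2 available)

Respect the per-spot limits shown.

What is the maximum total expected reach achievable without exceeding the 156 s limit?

670

Greedy by ratio would take local-news insert + game-show break + 2×documentary slot: 156 s used, total 664.
The 118 s tied up in game-show break and 2×documentary slot is better spent on 2×evening-news bumper — total rises to 670 (156 s).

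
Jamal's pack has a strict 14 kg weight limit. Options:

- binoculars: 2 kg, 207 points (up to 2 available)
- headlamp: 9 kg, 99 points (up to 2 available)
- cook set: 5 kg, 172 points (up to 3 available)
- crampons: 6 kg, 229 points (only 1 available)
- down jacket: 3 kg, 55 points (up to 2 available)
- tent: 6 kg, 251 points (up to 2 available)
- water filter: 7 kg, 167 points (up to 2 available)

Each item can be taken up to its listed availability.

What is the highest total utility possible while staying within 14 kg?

Taking the top-ratio items first gives 2×binoculars + down jacket + tent for 720 (13 kg).
Replace down jacket and tent with 2×cook set: the trade gains 38 net, giving 758 at 14 kg.
Every other selection either busts 14 kg or exceeds an availability limit or fails to beat 758.

758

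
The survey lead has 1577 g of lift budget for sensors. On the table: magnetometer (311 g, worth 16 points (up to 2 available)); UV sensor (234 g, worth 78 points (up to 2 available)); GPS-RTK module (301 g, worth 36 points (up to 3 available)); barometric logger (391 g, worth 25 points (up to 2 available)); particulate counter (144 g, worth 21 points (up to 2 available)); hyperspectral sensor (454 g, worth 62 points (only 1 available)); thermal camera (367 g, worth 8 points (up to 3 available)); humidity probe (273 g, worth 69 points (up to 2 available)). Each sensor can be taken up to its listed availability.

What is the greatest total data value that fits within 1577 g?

356

A density-first pass picks 2×UV sensor + 2×particulate counter + 2×humidity probe — 336 at 1302 g.
Replace 2×particulate counter with hyperspectral sensor: the trade gains 20 net, giving 356 at 1468 g.
The spare 109 g is too small for any remaining sensor, and no exchange beats 356.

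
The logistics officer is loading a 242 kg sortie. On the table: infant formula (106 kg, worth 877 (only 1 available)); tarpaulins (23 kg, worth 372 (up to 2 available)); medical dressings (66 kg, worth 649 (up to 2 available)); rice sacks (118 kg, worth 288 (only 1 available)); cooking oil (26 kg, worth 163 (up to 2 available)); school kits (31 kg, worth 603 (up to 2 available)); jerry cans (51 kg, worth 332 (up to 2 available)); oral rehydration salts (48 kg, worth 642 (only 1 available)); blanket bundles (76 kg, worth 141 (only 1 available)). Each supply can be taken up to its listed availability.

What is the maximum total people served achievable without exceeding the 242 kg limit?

Ranking by ratio (people served/kg): school kits 19.45, tarpaulins 16.17, oral rehydration salts 13.38.
Taking the top-ratio supplies first gives 2×tarpaulins + medical dressings + 2×school kits + oral rehydration salts for 3241 (222 kg).
Replace oral rehydration salts with medical dressings: the trade gains 7 net, giving 3248 at 240 kg.

3248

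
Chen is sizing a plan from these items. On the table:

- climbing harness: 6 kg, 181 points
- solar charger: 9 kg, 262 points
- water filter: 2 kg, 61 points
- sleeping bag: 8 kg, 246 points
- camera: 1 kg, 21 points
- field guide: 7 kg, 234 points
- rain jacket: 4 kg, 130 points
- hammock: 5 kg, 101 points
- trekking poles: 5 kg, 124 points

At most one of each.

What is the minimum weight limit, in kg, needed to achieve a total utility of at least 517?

17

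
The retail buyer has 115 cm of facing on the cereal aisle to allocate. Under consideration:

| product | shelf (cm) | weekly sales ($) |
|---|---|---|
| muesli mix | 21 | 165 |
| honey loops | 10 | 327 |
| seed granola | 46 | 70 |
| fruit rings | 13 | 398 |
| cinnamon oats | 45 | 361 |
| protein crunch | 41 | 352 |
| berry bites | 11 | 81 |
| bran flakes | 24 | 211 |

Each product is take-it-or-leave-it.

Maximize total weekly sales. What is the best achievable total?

Filling by ratio: muesli mix + honey loops + fruit rings + protein crunch + bran flakes for 1453, with 6 cm left unused.
The 41 cm tied up in protein crunch is better spent on cinnamon oats — total rises to 1462 (113 cm).

1462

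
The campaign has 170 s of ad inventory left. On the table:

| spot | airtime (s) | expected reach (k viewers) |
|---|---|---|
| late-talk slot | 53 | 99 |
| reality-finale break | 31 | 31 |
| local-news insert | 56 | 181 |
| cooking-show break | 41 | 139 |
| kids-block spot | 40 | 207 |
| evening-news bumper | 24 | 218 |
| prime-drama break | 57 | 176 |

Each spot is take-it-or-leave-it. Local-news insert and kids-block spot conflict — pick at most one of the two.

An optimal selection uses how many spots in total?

The maximum expected reach within 170 s is 740.
For example cooking-show break + kids-block spot + evening-news bumper + prime-drama break achieves it, using 162 s.
Every optimal selection uses 4 spots.

4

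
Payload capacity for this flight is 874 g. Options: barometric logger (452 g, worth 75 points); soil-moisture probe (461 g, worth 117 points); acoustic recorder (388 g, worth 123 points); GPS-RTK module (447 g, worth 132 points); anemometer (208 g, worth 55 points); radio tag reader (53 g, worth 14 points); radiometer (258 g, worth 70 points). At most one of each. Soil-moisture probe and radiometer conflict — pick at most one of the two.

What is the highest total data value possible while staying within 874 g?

The ratio ordering already packs tightly: acoustic recorder + GPS-RTK module, 835 g, 255.
The closest alternative, acoustic recorder + anemometer + radiometer, reaches only 248.

255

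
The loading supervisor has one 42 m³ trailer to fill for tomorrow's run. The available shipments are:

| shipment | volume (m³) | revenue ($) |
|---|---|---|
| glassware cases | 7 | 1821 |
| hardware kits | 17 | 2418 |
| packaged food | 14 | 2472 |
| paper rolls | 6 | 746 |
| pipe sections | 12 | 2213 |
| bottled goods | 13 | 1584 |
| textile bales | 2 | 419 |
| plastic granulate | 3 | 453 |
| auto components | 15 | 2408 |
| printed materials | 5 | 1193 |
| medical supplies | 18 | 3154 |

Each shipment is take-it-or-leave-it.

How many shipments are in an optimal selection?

4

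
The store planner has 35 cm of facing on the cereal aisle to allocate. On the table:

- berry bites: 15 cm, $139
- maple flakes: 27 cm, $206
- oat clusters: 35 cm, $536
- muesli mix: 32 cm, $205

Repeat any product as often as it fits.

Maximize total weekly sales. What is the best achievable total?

536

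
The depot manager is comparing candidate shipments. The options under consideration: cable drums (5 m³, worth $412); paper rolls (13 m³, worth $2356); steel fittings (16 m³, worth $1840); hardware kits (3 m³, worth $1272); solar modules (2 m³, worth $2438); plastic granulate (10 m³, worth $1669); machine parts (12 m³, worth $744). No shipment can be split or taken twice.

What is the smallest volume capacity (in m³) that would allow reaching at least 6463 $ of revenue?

23

Minimise m³ subject to total revenue ≥ 6463.
Taking cable drums + paper rolls + hardware kits + solar modules gives 6478 (≥ 6463) for 23 m³.
Any bundle with less than 23 m³ falls short of 6463.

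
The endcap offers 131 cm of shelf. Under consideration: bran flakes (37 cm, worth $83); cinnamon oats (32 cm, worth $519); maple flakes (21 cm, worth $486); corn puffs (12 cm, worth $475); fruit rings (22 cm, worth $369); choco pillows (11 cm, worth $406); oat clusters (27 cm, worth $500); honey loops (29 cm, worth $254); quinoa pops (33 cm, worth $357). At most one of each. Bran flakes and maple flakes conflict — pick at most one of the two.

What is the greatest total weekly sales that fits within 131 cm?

2755

The ratio ordering already packs tightly: cinnamon oats + maple flakes + corn puffs + fruit rings + choco pillows + oat clusters, 125 cm, 2755.
No other feasible combination exceeds 2755.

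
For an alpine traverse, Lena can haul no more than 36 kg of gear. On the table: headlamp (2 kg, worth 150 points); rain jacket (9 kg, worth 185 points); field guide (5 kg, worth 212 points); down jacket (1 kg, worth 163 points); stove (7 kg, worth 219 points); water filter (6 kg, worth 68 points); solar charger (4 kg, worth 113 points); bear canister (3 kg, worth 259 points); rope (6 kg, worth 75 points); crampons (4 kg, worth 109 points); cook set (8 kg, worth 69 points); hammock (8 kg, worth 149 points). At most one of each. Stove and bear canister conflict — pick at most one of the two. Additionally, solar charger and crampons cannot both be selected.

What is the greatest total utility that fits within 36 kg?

Ranking by ratio (utility/kg): down jacket 163.00, bear canister 86.33, headlamp 75.00.
Taking headlamp + rain jacket + field guide + down jacket + solar charger + bear canister + hammock: 32 kg used, 1231 in utility.
The closest alternative, headlamp + rain jacket + field guide + down jacket + bear canister + crampons + hammock, reaches only 1227.

1231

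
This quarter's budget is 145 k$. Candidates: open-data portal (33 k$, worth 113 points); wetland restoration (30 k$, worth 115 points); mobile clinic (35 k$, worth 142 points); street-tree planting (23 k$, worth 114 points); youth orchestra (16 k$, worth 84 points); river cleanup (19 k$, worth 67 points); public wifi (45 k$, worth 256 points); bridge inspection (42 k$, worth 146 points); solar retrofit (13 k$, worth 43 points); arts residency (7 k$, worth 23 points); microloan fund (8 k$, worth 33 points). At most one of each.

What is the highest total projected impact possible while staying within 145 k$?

Density check — public wifi 5.69, youth orchestra 5.25, street-tree planting 4.96, microloan fund 4.12 are the best per k$.
Taking the top-ratio projects first gives mobile clinic + street-tree planting + youth orchestra + public wifi + solar retrofit + microloan fund for 672 (140 k$).
The 21 k$ tied up in solar retrofit and microloan fund is better spent on river cleanup + arts residency — total rises to 686 (145 k$).
Runner-up mobile clinic + street-tree planting + youth orchestra + public wifi + solar retrofit + microloan fund tops out at 672.

686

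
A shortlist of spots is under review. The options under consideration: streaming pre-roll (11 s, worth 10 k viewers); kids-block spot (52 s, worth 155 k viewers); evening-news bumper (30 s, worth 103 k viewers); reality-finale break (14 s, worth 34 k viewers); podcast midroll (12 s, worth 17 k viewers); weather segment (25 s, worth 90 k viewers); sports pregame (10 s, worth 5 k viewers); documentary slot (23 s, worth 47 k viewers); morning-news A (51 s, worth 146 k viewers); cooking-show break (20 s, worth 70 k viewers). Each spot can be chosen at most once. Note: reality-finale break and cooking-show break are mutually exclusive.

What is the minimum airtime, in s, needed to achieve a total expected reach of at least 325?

102

Minimise s subject to total expected reach ≥ 325.
kids-block spot + evening-news bumper + cooking-show break: 328 expected reach at 102 s.
No combination under 102 s hits 325.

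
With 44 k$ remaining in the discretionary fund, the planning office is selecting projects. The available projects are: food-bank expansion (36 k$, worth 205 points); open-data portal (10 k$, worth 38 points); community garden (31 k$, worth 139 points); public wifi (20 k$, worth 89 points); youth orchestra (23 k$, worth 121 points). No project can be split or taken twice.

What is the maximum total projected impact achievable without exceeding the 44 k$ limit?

210

Ranking by ratio (projected impact/k$): food-bank expansion 5.69, youth orchestra 5.26, community garden 4.48.
Taking the top-ratio projects first gives food-bank expansion for 205 (36 k$).
Dropping food-bank expansion frees 36 k$; slotting in public wifi + youth orchestra (43 k$) lifts the total to 210 at 43 k$.
No other feasible combination exceeds 210.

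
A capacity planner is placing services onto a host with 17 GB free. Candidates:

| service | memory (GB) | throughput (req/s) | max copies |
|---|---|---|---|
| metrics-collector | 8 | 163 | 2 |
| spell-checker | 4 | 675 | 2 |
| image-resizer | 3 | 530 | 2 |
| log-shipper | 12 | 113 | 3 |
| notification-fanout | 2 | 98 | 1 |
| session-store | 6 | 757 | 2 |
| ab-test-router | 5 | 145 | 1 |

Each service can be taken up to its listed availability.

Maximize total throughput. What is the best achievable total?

2637

By throughput per GB: image-resizer 176.67, spell-checker 168.75, session-store 126.17, notification-fanout 49.00 lead.
Greedy by ratio would take 2×spell-checker + 2×image-resizer + notification-fanout: 16 GB used, total 2508.
Dropping image-resizer and notification-fanout frees 5 GB; slotting in session-store (6 GB) lifts the total to 2637 at 17 GB.
Every other selection either busts 17 GB or exceeds an availability limit or fails to beat 2637.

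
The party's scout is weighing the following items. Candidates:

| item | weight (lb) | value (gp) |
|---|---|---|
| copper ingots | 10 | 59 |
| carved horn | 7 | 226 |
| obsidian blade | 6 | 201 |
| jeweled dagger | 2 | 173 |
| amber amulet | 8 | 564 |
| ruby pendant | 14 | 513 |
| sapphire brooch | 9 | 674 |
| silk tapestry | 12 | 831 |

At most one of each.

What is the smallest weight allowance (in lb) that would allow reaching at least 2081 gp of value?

Look for the lowest-weight combination reaching 2081.
Taking jeweled dagger + amber amulet + sapphire brooch + silk tapestry gives 2242 (≥ 2081) for 31 lb.
Below 31 lb the best achievable stays under 2081.

31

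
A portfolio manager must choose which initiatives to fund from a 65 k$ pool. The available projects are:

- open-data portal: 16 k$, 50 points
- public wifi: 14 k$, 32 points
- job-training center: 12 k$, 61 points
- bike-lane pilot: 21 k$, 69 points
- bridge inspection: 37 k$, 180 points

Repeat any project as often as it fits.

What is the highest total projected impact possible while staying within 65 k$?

305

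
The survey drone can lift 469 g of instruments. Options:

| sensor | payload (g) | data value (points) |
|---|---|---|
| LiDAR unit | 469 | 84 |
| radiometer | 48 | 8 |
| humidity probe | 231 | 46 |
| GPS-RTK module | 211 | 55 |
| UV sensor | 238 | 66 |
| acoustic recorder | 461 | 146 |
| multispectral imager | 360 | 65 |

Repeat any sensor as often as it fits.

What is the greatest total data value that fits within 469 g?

146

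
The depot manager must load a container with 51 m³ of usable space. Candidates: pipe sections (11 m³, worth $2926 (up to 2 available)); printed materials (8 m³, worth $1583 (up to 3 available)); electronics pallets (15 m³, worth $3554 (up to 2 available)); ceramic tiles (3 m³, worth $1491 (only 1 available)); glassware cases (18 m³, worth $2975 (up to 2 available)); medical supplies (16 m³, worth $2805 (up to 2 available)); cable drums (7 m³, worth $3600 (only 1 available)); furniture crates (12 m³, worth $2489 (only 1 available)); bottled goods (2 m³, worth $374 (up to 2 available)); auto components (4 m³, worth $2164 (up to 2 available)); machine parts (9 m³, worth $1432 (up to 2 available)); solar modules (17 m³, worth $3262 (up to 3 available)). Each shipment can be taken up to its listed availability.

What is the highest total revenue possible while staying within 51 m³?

Best packing: 2×pipe sections + printed materials + ceramic tiles + cable drums + bottled goods + 2×auto components — 50 m³, 17228 total.
Nothing else within 51 m³ beats 17228.

17228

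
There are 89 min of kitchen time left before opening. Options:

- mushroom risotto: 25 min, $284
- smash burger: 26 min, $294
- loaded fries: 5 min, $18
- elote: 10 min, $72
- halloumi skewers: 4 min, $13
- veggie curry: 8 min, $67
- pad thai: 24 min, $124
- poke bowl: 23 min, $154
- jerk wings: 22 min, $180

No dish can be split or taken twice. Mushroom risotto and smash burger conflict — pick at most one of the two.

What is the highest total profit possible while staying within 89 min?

Ranking by ratio (profit/min): mushroom risotto 11.36, smash burger 11.31, veggie curry 8.38, jerk wings 8.18.
Smash burger + elote + veggie curry + poke bowl + jerk wings uses 89 of the 89 min and totals 767.
Runner-up mushroom risotto + elote + veggie curry + poke bowl + jerk wings tops out at 757.

767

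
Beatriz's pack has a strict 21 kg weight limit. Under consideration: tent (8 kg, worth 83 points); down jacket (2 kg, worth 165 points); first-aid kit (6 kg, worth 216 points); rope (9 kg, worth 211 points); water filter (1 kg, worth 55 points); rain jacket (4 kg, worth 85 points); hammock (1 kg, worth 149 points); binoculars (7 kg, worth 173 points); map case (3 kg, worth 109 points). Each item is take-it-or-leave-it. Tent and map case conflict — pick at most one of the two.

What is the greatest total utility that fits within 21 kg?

867

Taking down jacket + first-aid kit + water filter + hammock + binoculars + map case: 20 kg used, 867 in utility.
Runner-up down jacket + first-aid kit + rope + hammock + map case tops out at 850.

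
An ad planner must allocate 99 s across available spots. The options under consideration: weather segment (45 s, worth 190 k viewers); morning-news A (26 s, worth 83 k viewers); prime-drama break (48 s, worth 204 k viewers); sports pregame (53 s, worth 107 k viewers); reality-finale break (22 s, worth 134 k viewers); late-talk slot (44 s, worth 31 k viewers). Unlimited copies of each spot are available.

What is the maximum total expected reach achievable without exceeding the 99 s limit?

Taking 4×reality-finale break: 88 s used, 536 in expected reach.
No other feasible combination exceeds 536.

536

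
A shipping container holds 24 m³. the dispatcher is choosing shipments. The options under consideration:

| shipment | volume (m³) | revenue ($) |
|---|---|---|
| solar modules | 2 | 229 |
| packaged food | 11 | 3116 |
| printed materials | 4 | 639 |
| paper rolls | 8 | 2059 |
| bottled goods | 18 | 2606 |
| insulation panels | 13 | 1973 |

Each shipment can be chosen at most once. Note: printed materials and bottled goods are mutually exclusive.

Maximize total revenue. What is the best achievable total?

5814

Packaged food + printed materials + paper rolls uses 23 of the 24 m³ and totals 5814.
No other feasible combination exceeds 5814.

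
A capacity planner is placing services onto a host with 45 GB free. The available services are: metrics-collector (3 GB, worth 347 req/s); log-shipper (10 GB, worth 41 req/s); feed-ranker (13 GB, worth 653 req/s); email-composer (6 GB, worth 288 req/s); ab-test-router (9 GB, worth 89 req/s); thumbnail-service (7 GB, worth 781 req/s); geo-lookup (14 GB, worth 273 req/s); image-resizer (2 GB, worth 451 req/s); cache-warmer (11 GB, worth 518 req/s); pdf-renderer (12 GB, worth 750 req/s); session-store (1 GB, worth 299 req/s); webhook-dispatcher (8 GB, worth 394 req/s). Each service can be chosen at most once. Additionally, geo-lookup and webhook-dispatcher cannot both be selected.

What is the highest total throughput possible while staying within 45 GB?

3569

Ranking by ratio (throughput/GB): session-store 299.00, image-resizer 225.50, metrics-collector 115.67, thumbnail-service 111.57.
Metrics-collector + feed-ranker + email-composer + thumbnail-service + image-resizer + pdf-renderer + session-store uses 44 of the 45 GB and totals 3569.
Runner-up metrics-collector + thumbnail-service + image-resizer + cache-warmer + pdf-renderer + session-store + webhook-dispatcher tops out at 3540.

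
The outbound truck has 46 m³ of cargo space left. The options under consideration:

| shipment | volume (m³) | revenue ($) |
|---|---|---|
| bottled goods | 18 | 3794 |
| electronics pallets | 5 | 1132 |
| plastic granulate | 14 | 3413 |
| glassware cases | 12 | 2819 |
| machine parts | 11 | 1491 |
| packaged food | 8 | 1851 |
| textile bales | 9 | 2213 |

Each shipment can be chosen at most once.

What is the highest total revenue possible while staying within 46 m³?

The ratio heuristic lands on plastic granulate + glassware cases + packaged food + textile bales (10296) but leaves 3 m³ idle.
The 20 m³ tied up in glassware cases and packaged food is better spent on bottled goods + electronics pallets — total rises to 10552 (46 m³).

10552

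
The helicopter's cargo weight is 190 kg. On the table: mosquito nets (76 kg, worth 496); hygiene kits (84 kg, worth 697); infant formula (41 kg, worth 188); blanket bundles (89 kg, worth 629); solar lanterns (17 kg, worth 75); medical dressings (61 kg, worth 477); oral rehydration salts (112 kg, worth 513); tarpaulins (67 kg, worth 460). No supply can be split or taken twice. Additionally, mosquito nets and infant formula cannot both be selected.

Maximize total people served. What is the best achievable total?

1401

Filling by ratio: hygiene kits + infant formula + medical dressings for 1362, with 4 kg left unused.
Dropping infant formula and medical dressings frees 102 kg; slotting in blanket bundles + solar lanterns (106 kg) lifts the total to 1401 at 190 kg.
Runner-up hygiene kits + infant formula + medical dressings tops out at 1362.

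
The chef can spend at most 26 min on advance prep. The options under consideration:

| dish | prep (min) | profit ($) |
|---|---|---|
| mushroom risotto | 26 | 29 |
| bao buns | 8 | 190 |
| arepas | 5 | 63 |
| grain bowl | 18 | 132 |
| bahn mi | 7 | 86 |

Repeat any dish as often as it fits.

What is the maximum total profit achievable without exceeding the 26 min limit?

Ranking by ratio (profit/min): bao buns 23.75, arepas 12.60, bahn mi 12.29.
3×bao buns uses 24 of the 26 min and totals 570.
Nothing else within 26 min beats 570.

570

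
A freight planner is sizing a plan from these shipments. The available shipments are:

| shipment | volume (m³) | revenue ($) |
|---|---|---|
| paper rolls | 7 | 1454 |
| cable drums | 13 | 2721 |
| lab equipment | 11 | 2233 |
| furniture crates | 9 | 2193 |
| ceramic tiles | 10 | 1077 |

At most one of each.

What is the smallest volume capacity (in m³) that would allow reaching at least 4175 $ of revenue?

20

Look for the lowest-volume combination reaching 4175.
paper rolls + cable drums: 4175 revenue at 20 m³.
No combination under 20 m³ hits 4175.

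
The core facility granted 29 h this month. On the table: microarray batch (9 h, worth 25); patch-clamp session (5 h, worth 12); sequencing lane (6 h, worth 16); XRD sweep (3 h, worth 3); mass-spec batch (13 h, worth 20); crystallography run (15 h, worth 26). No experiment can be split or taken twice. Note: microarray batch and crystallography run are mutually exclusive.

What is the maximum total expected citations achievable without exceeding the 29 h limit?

61

Filling by ratio: microarray batch + patch-clamp session + sequencing lane + XRD sweep for 56, with 6 h left unused.
The 8 h tied up in patch-clamp session and XRD sweep is better spent on mass-spec batch — total rises to 61 (28 h).
Runner-up microarray batch + patch-clamp session + mass-spec batch tops out at 57.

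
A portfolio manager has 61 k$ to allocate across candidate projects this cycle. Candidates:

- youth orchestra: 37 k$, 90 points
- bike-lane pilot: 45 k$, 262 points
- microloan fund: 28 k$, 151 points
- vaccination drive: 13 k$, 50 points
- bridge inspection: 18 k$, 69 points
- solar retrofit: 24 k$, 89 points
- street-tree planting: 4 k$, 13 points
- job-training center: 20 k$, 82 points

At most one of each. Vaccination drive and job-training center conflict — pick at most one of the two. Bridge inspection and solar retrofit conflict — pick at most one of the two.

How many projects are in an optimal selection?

2

The maximum projected impact within 61 k$ is 312.
One optimal bundle: bike-lane pilot + vaccination drive (58 k$).
Every optimal selection uses 2 projects.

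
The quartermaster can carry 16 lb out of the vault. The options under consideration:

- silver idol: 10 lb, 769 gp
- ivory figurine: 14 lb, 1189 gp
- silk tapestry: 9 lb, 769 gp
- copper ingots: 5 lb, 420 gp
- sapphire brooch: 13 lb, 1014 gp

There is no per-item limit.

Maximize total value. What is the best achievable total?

1260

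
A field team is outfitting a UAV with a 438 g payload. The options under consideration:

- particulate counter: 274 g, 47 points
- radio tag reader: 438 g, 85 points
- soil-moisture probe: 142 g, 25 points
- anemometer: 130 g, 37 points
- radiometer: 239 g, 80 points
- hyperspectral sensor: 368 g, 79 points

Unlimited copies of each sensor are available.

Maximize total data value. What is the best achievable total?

By data value per g: radiometer 0.33, anemometer 0.28, hyperspectral sensor 0.21 lead.
The ratio ordering already packs tightly: anemometer + radiometer, 369 g, 117.
No other feasible combination exceeds 117.

117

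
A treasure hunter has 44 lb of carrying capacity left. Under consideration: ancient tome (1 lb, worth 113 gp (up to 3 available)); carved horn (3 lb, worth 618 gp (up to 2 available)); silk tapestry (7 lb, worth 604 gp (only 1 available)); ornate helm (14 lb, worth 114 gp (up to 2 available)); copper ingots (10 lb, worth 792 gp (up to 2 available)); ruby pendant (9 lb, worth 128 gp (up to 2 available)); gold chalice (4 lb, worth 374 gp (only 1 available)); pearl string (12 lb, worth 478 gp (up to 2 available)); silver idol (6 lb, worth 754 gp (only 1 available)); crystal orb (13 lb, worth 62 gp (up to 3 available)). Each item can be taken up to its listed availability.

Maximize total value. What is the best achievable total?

4665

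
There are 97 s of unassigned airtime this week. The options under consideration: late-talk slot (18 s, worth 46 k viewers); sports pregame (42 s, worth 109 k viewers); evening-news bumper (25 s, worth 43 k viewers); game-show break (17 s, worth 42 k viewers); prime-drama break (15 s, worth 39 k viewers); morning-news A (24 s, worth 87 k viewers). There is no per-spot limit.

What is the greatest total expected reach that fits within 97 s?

348

4×morning-news A uses 96 of the 97 s and totals 348.
Every other selection either busts 97 s or fails to beat 348.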